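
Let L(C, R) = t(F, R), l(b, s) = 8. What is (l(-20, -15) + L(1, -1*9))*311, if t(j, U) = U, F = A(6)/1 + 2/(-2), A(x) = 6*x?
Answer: -311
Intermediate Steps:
F = 35 (F = (6*6)/1 + 2/(-2) = 36*1 + 2*(-½) = 36 - 1 = 35)
L(C, R) = R
(l(-20, -15) + L(1, -1*9))*311 = (8 - 1*9)*311 = (8 - 9)*311 = -1*311 = -311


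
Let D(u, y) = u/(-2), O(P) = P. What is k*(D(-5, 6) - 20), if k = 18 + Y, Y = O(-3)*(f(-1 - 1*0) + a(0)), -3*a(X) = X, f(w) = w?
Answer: -735/2 ≈ -367.50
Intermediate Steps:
a(X) = -X/3
Y = 3 (Y = -3*((-1 - 1*0) - ⅓*0) = -3*((-1 + 0) + 0) = -3*(-1 + 0) = -3*(-1) = 3)
D(u, y) = -u/2
k = 21 (k = 18 + 3 = 21)
k*(D(-5, 6) - 20) = 21*(-½*(-5) - 20) = 21*(5/2 - 20) = 21*(-35/2) = -735/2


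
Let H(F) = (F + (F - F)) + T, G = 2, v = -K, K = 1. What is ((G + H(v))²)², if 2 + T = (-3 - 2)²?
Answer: 331776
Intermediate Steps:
v = -1 (v = -1*1 = -1)
T = 23 (T = -2 + (-3 - 2)² = -2 + (-5)² = -2 + 25 = 23)
H(F) = 23 + F (H(F) = (F + (F - F)) + 23 = (F + 0) + 23 = F + 23 = 23 + F)
((G + H(v))²)² = ((2 + (23 - 1))²)² = ((2 + 22)²)² = (24²)² = 576² = 331776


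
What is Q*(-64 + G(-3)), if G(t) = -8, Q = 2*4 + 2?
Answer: -720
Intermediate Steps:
Q = 10 (Q = 8 + 2 = 10)
Q*(-64 + G(-3)) = 10*(-64 - 8) = 10*(-72) = -720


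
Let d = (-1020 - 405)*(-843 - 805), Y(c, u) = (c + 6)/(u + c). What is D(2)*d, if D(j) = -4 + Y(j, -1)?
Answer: 9393600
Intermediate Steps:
Y(c, u) = (6 + c)/(c + u)
D(j) = -4 + (6 + j)/(-1 + j) (D(j) = -4 + (6 + j)/(j - 1) = -4 + (6 + j)/(-1 + j))
d = 2348400 (d = -1425*(-1648) = 2348400)
D(2)*d = ((10 - 3*2)/(-1 + 2))*2348400 = ((10 - 6)/1)*2348400 = (1*4)*2348400 = 4*2348400 = 9393600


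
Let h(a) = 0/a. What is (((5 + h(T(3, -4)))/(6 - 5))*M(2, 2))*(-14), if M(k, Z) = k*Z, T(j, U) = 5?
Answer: -280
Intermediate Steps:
h(a) = 0
M(k, Z) = Z*k
(((5 + h(T(3, -4)))/(6 - 5))*M(2, 2))*(-14) = (((5 + 0)/(6 - 5))*(2*2))*(-14) = ((5/1)*4)*(-14) = ((5*1)*4)*(-14) = (5*4)*(-14) = 20*(-14) = -280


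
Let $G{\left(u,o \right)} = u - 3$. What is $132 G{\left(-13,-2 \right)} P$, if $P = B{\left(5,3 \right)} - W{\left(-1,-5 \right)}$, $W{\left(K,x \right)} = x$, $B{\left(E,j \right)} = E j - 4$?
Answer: $-33792$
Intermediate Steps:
$B{\left(E,j \right)} = -4 + E j$
$G{\left(u,o \right)} = -3 + u$
$P = 16$ ($P = \left(-4 + 5 \cdot 3\right) - -5 = \left(-4 + 15\right) + 5 = 11 + 5 = 16$)
$132 G{\left(-13,-2 \right)} P = 132 \left(-3 - 13\right) 16 = 132 \left(-16\right) 16 = \left(-2112\right) 16 = -33792$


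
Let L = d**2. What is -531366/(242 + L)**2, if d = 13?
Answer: -177122/56307 ≈ -3.1456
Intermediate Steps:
L = 169 (L = 13**2 = 169)
-531366/(242 + L)**2 = -531366/(242 + 169)**2 = -531366/(411**2) = -531366/168921 = -531366*1/168921 = -177122/56307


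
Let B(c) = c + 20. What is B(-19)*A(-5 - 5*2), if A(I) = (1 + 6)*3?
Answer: 21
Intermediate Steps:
B(c) = 20 + c
A(I) = 21 (A(I) = 7*3 = 21)
B(-19)*A(-5 - 5*2) = (20 - 19)*21 = 1*21 = 21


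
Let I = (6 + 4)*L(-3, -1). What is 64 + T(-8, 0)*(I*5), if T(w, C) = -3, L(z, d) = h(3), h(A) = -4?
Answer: 664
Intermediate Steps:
L(z, d) = -4
I = -40 (I = (6 + 4)*(-4) = 10*(-4) = -40)
64 + T(-8, 0)*(I*5) = 64 - (-120)*5 = 64 - 3*(-200) = 64 + 600 = 664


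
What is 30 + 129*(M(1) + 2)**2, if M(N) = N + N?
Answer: 2094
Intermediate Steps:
M(N) = 2*N
30 + 129*(M(1) + 2)**2 = 30 + 129*(2*1 + 2)**2 = 30 + 129*(2 + 2)**2 = 30 + 129*4**2 = 30 + 129*16 = 30 + 2064 = 2094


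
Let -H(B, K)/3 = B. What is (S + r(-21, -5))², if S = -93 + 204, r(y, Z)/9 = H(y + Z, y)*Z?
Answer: 11553201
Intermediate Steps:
H(B, K) = -3*B
r(y, Z) = 9*Z*(-3*Z - 3*y) (r(y, Z) = 9*((-3*(y + Z))*Z) = 9*((-3*(Z + y))*Z) = 9*((-3*Z - 3*y)*Z) = 9*(Z*(-3*Z - 3*y)) = 9*Z*(-3*Z - 3*y))
S = 111
(S + r(-21, -5))² = (111 + 27*(-5)*(-1*(-5) - 1*(-21)))² = (111 + 27*(-5)*(5 + 21))² = (111 + 27*(-5)*26)² = (111 - 3510)² = (-3399)² = 11553201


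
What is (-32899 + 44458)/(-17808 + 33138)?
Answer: 3853/5110 ≈ 0.75401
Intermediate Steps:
(-32899 + 44458)/(-17808 + 33138) = 11559/15330 = 11559*(1/15330) = 3853/5110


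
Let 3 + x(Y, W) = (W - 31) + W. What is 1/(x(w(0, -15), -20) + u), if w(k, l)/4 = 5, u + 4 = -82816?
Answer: -1/82894 ≈ -1.2064e-5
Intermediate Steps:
u = -82820 (u = -4 - 82816 = -82820)
w(k, l) = 20 (w(k, l) = 4*5 = 20)
x(Y, W) = -34 + 2*W (x(Y, W) = -3 + ((W - 31) + W) = -3 + ((-31 + W) + W) = -3 + (-31 + 2*W) = -34 + 2*W)
1/(x(w(0, -15), -20) + u) = 1/((-34 + 2*(-20)) - 82820) = 1/((-34 - 40) - 82820) = 1/(-74 - 82820) = 1/(-82894) = -1/82894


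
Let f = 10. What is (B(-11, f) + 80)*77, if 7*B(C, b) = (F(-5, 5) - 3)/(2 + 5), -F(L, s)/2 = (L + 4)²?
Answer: 43065/7 ≈ 6152.1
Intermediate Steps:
F(L, s) = -2*(4 + L)² (F(L, s) = -2*(L + 4)² = -2*(4 + L)²)
B(C, b) = -5/49 (B(C, b) = ((-2*(4 - 5)² - 3)/(2 + 5))/7 = ((-2*(-1)² - 3)/7)/7 = ((-2*1 - 3)*(⅐))/7 = ((-2 - 3)*(⅐))/7 = (-5*⅐)/7 = (⅐)*(-5/7) = -5/49)
(B(-11, f) + 80)*77 = (-5/49 + 80)*77 = (3915/49)*77 = 43065/7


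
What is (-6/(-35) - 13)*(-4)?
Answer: 1796/35 ≈ 51.314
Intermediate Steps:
(-6/(-35) - 13)*(-4) = (-6*(-1/35) - 13)*(-4) = (6/35 - 13)*(-4) = -449/35*(-4) = 1796/35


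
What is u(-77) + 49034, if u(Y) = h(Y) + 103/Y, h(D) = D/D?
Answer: 3775592/77 ≈ 49034.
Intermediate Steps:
h(D) = 1
u(Y) = 1 + 103/Y
u(-77) + 49034 = (103 - 77)/(-77) + 49034 = -1/77*26 + 49034 = -26/77 + 49034 = 3775592/77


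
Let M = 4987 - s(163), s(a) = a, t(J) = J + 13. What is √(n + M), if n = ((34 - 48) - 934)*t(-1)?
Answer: 6*I*√182 ≈ 80.944*I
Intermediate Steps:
t(J) = 13 + J
n = -11376 (n = ((34 - 48) - 934)*(13 - 1) = (-14 - 934)*12 = -948*12 = -11376)
M = 4824 (M = 4987 - 1*163 = 4987 - 163 = 4824)
√(n + M) = √(-11376 + 4824) = √(-6552) = 6*I*√182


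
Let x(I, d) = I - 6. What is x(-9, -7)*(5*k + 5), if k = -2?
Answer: 75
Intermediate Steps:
x(I, d) = -6 + I
x(-9, -7)*(5*k + 5) = (-6 - 9)*(5*(-2) + 5) = -15*(-10 + 5) = -15*(-5) = 75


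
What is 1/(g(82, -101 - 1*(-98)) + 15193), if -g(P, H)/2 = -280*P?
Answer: 1/61113 ≈ 1.6363e-5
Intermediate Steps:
g(P, H) = 560*P (g(P, H) = -(-560)*P = 560*P)
1/(g(82, -101 - 1*(-98)) + 15193) = 1/(560*82 + 15193) = 1/(45920 + 15193) = 1/61113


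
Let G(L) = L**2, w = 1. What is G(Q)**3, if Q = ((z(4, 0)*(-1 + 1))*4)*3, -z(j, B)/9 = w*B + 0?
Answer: 0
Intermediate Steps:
z(j, B) = -9*B (z(j, B) = -9*(1*B + 0) = -9*(B + 0) = -9*B)
Q = 0 (Q = (((-9*0)*(-1 + 1))*4)*3 = ((0*0)*4)*3 = (0*4)*3 = 0*3 = 0)
G(Q)**3 = (0**2)**3 = 0**3 = 0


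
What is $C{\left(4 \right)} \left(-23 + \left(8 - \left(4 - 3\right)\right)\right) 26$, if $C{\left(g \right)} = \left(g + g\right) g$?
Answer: $-13312$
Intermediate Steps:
$C{\left(g \right)} = 2 g^{2}$ ($C{\left(g \right)} = 2 g g = 2 g^{2}$)
$C{\left(4 \right)} \left(-23 + \left(8 - \left(4 - 3\right)\right)\right) 26 = 2 \cdot 4^{2} \left(-23 + \left(8 - \left(4 - 3\right)\right)\right) 26 = 2 \cdot 16 \left(-23 + \left(8 - \left(4 - 3\right)\right)\right) 26 = 32 \left(-23 + \left(8 - 1\right)\right) 26 = 32 \left(-23 + 7\right) 26 = 32 \left(-16\right) 26 = \left(-512\right) 26 = -13312$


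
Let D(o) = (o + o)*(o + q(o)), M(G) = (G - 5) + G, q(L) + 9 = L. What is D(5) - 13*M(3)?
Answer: -3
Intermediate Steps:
q(L) = -9 + L
M(G) = -5 + 2*G (M(G) = (-5 + G) + G = -5 + 2*G)
D(o) = 2*o*(-9 + 2*o) (D(o) = (o + o)*(o + (-9 + o)) = (2*o)*(-9 + 2*o) = 2*o*(-9 + 2*o))
D(5) - 13*M(3) = 2*5*(-9 + 2*5) - 13*(-5 + 2*3) = 2*5*(-9 + 10) - 13*(-5 + 6) = 2*5*1 - 13*1 = 10 - 13 = -3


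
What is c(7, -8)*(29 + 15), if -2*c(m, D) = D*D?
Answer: -1408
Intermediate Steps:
c(m, D) = -D**2/2 (c(m, D) = -D*D/2 = -D**2/2)
c(7, -8)*(29 + 15) = (-1/2*(-8)**2)*(29 + 15) = -1/2*64*44 = -32*44 = -1408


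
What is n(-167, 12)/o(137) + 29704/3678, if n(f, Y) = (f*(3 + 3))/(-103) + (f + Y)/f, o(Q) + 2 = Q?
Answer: 11608478627/1423468755 ≈ 8.1551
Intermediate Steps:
o(Q) = -2 + Q
n(f, Y) = -6*f/103 + (Y + f)/f (n(f, Y) = (f*6)*(-1/103) + (Y + f)/f = (6*f)*(-1/103) + (Y + f)/f = -6*f/103 + (Y + f)/f)
n(-167, 12)/o(137) + 29704/3678 = (1 - 6/103*(-167) + 12/(-167))/(-2 + 137) + 29704/3678 = (1 + 1002/103 + 12*(-1/167))/135 + 29704*(1/3678) = (1 + 1002/103 - 12/167)*(1/135) + 14852/1839 = (183299/17201)*(1/135) + 14852/1839 = 183299/2322135 + 14852/1839 = 11608478627/1423468755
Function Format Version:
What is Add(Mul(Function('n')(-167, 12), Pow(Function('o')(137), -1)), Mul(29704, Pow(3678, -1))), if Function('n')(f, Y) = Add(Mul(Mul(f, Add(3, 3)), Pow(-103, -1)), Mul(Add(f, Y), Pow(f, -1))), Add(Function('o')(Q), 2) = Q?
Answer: Rational(11608478627, 1423468755) ≈ 8.1551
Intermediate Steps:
Function('o')(Q) = Add(-2, Q)
Function('n')(f, Y) = Add(Mul(Rational(-6, 103), f), Mul(Pow(f, -1), Add(Y, f))) (Function('n')(f, Y) = Add(Mul(Mul(f, 6), Rational(-1, 103)), Mul(Add(Y, f), Pow(f, -1))) = Add(Mul(Mul(6, f), Rational(-1, 103)), Mul(Pow(f, -1), Add(Y, f))) = Add(Mul(Rational(-6, 103), f), Mul(Pow(f, -1), Add(Y, f))))
Add(Mul(Function('n')(-167, 12), Pow(Function('o')(137), -1)), Mul(29704, Pow(3678, -1))) = Add(Mul(Add(1, Mul(Rational(-6, 103), -167), Mul(12, Pow(-167, -1))), Pow(Add(-2, 137), -1)), Mul(29704, Pow(3678, -1))) = Add(Mul(Add(1, Rational(1002, 103), Mul(12, Rational(-1, 167))), Pow(135, -1)), Mul(29704, Rational(1, 3678))) = Add(Mul(Add(1, Rational(1002, 103), Rational(-12, 167)), Rational(1, 135)), Rational(14852, 1839)) = Add(Mul(Rational(183299, 17201), Rational(1, 135)), Rational(14852, 1839)) = Add(Rational(183299, 2322135), Rational(14852, 1839)) = Rational(11608478627, 1423468755)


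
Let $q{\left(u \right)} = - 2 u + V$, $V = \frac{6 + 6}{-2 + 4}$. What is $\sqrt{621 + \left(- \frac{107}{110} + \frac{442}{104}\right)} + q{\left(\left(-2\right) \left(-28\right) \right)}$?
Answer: $-106 + \frac{\sqrt{7553755}}{110} \approx -81.014$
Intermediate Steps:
$V = 6$ ($V = \frac{12}{2} = 12 \cdot \frac{1}{2} = 6$)
$q{\left(u \right)} = 6 - 2 u$ ($q{\left(u \right)} = - 2 u + 6 = 6 - 2 u$)
$\sqrt{621 + \left(- \frac{107}{110} + \frac{442}{104}\right)} + q{\left(\left(-2\right) \left(-28\right) \right)} = \sqrt{621 + \left(- \frac{107}{110} + \frac{442}{104}\right)} + \left(6 - 2 \left(\left(-2\right) \left(-28\right)\right)\right) = \sqrt{621 + \left(\left(-107\right) \frac{1}{110} + 442 \cdot \frac{1}{104}\right)} + \left(6 - 112\right) = \sqrt{621 + \left(- \frac{107}{110} + \frac{17}{4}\right)} + \left(6 - 112\right) = \sqrt{621 + \frac{721}{220}} - 106 = \sqrt{\frac{137341}{220}} - 106 = \frac{\sqrt{7553755}}{110} - 106 = -106 + \frac{\sqrt{7553755}}{110}$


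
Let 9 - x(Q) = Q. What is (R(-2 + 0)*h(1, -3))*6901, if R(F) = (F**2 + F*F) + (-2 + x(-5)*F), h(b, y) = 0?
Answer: 0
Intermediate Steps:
x(Q) = 9 - Q
R(F) = -2 + 2*F**2 + 14*F (R(F) = (F**2 + F*F) + (-2 + (9 - 1*(-5))*F) = (F**2 + F**2) + (-2 + (9 + 5)*F) = 2*F**2 + (-2 + 14*F) = -2 + 2*F**2 + 14*F)
(R(-2 + 0)*h(1, -3))*6901 = ((-2 + 2*(-2 + 0)**2 + 14*(-2 + 0))*0)*6901 = ((-2 + 2*(-2)**2 + 14*(-2))*0)*6901 = ((-2 + 2*4 - 28)*0)*6901 = ((-2 + 8 - 28)*0)*6901 = -22*0*6901 = 0*6901 = 0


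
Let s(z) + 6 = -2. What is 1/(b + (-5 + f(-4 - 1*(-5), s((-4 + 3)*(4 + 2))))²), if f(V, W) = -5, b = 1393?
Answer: 1/1493 ≈ 0.00066979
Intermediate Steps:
s(z) = -8 (s(z) = -6 - 2 = -8)
1/(b + (-5 + f(-4 - 1*(-5), s((-4 + 3)*(4 + 2))))²) = 1/(1393 + (-5 - 5)²) = 1/(1393 + (-10)²) = 1/(1393 + 100) = 1/1493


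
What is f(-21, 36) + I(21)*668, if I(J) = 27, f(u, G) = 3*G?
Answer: 18144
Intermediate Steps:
f(-21, 36) + I(21)*668 = 3*36 + 27*668 = 108 + 18036 = 18144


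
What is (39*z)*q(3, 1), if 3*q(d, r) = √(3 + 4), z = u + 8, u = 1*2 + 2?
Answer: 156*√7 ≈ 412.74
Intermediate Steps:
u = 4 (u = 2 + 2 = 4)
z = 12 (z = 4 + 8 = 12)
q(d, r) = √7/3 (q(d, r) = √(3 + 4)/3 = √7/3)
(39*z)*q(3, 1) = (39*12)*(√7/3) = 468*(√7/3) = 156*√7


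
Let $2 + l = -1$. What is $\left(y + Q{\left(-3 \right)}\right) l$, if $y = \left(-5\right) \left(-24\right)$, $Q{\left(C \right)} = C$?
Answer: $-351$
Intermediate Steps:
$l = -3$ ($l = -2 - 1 = -3$)
$y = 120$
$\left(y + Q{\left(-3 \right)}\right) l = \left(120 - 3\right) \left(-3\right) = 117 \left(-3\right) = -351$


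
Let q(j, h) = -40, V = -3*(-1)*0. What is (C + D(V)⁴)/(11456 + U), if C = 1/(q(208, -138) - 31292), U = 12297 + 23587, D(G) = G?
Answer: -1/1483256880 ≈ -6.7419e-10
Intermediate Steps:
V = 0 (V = 3*0 = 0)
U = 35884
C = -1/31332 (C = 1/(-40 - 31292) = 1/(-31332) = -1/31332 ≈ -3.1916e-5)
(C + D(V)⁴)/(11456 + U) = (-1/31332 + 0⁴)/(11456 + 35884) = (-1/31332 + 0)/47340 = -1/31332*1/47340 = -1/1483256880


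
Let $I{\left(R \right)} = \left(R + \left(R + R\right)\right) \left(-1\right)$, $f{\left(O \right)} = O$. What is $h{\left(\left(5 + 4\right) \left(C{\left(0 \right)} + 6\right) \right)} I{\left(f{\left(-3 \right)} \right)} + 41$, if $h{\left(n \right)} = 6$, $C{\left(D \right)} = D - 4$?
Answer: $95$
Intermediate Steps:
$C{\left(D \right)} = -4 + D$ ($C{\left(D \right)} = D - 4 = -4 + D$)
$I{\left(R \right)} = - 3 R$ ($I{\left(R \right)} = \left(R + 2 R\right) \left(-1\right) = 3 R \left(-1\right) = - 3 R$)
$h{\left(\left(5 + 4\right) \left(C{\left(0 \right)} + 6\right) \right)} I{\left(f{\left(-3 \right)} \right)} + 41 = 6 \left(\left(-3\right) \left(-3\right)\right) + 41 = 6 \cdot 9 + 41 = 54 + 41 = 95$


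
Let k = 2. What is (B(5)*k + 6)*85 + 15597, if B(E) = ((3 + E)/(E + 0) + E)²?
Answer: 117561/5 ≈ 23512.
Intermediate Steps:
B(E) = (E + (3 + E)/E)² (B(E) = ((3 + E)/E + E)² = (E + (3 + E)/E)²)
(B(5)*k + 6)*85 + 15597 = (((3 + 5 + 5²)²/5²)*2 + 6)*85 + 15597 = (((3 + 5 + 25)²/25)*2 + 6)*85 + 15597 = (((1/25)*33²)*2 + 6)*85 + 15597 = (((1/25)*1089)*2 + 6)*85 + 15597 = ((1089/25)*2 + 6)*85 + 15597 = (2178/25 + 6)*85 + 15597 = (2328/25)*85 + 15597 = 39576/5 + 15597 = 117561/5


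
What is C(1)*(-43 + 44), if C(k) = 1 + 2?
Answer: 3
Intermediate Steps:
C(k) = 3
C(1)*(-43 + 44) = 3*(-43 + 44) = 3*1 = 3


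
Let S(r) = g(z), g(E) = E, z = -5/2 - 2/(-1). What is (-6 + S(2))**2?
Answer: 169/4 ≈ 42.250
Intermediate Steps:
z = -1/2 (z = -5*1/2 - 2*(-1) = -5/2 + 2 = -1/2 ≈ -0.50000)
S(r) = -1/2
(-6 + S(2))**2 = (-6 - 1/2)**2 = (-13/2)**2 = 169/4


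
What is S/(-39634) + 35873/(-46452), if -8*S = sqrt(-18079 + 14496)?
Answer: -35873/46452 + I*sqrt(3583)/317072 ≈ -0.77226 + 0.00018878*I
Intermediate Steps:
S = -I*sqrt(3583)/8 (S = -sqrt(-18079 + 14496)/8 = -I*sqrt(3583)/8 ≈ -7.4823*I)
S/(-39634) + 35873/(-46452) = -I*sqrt(3583)/8/(-39634) + 35873/(-46452) = -I*sqrt(3583)/8*(-1/39634) + 35873*(-1/46452) = I*sqrt(3583)/317072 - 35873/46452 = -35873/46452 + I*sqrt(3583)/317072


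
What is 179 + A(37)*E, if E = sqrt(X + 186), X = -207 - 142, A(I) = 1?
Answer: 179 + I*sqrt(163) ≈ 179.0 + 12.767*I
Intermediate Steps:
X = -349
E = I*sqrt(163) (E = sqrt(-349 + 186) = sqrt(-163) = I*sqrt(163) ≈ 12.767*I)
179 + A(37)*E = 179 + 1*(I*sqrt(163)) = 179 + I*sqrt(163)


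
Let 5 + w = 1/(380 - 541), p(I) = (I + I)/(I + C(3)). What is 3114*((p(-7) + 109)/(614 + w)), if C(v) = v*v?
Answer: 12784527/24512 ≈ 521.56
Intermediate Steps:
C(v) = v²
p(I) = 2*I/(9 + I) (p(I) = (I + I)/(I + 3²) = (2*I)/(I + 9) = (2*I)/(9 + I) = 2*I/(9 + I))
w = -806/161 (w = -5 + 1/(380 - 541) = -5 + 1/(-161) = -5 - 1/161 = -806/161 ≈ -5.0062)
3114*((p(-7) + 109)/(614 + w)) = 3114*((2*(-7)/(9 - 7) + 109)/(614 - 806/161)) = 3114*((2*(-7)/2 + 109)/(98048/161)) = 3114*((2*(-7)*(½) + 109)*(161/98048)) = 3114*((-7 + 109)*(161/98048)) = 3114*(102*(161/98048)) = 3114*(8211/49024) = 12784527/24512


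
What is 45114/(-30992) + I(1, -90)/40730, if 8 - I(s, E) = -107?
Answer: -91696457/63115208 ≈ -1.4528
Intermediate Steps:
I(s, E) = 115 (I(s, E) = 8 - 1*(-107) = 8 + 107 = 115)
45114/(-30992) + I(1, -90)/40730 = 45114/(-30992) + 115/40730 = 45114*(-1/30992) + 115*(1/40730) = -22557/15496 + 23/8146 = -91696457/63115208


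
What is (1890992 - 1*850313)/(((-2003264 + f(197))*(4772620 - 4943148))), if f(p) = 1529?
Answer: 115631/37927985120 ≈ 3.0487e-6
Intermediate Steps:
(1890992 - 1*850313)/(((-2003264 + f(197))*(4772620 - 4943148))) = (1890992 - 1*850313)/(((-2003264 + 1529)*(4772620 - 4943148))) = (1890992 - 850313)/((-2001735*(-170528))) = 1040679/341351866080 = 1040679*(1/341351866080) = 115631/37927985120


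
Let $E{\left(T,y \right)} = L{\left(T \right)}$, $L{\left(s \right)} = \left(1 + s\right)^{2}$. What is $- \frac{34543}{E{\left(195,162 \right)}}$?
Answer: $- \frac{34543}{38416} \approx -0.89918$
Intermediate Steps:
$E{\left(T,y \right)} = \left(1 + T\right)^{2}$
$- \frac{34543}{E{\left(195,162 \right)}} = - \frac{34543}{\left(1 + 195\right)^{2}} = - \frac{34543}{196^{2}} = - \frac{34543}{38416}$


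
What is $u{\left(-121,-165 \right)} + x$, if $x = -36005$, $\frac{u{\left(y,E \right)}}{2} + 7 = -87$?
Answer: $-36193$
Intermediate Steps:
$u{\left(y,E \right)} = -188$ ($u{\left(y,E \right)} = -14 + 2 \left(-87\right) = -14 - 174 = -188$)
$u{\left(-121,-165 \right)} + x = -188 - 36005 = -36193$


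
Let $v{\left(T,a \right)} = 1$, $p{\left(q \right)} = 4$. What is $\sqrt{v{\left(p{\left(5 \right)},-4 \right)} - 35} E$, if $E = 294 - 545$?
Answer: $- 251 i \sqrt{34} \approx - 1463.6 i$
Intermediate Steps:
$E = -251$
$\sqrt{v{\left(p{\left(5 \right)},-4 \right)} - 35} E = \sqrt{1 - 35} \left(-251\right) = \sqrt{-34} \left(-251\right) = i \sqrt{34} \left(-251\right) = - 251 i \sqrt{34}$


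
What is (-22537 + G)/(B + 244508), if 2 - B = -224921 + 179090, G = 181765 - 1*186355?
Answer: -27127/290341 ≈ -0.093431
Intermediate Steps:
G = -4590 (G = 181765 - 186355 = -4590)
B = 45833 (B = 2 - (-224921 + 179090) = 2 - 1*(-45831) = 2 + 45831 = 45833)
(-22537 + G)/(B + 244508) = (-22537 - 4590)/(45833 + 244508) = -27127/290341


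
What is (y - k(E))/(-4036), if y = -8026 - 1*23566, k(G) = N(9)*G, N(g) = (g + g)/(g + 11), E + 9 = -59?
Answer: 78827/10090 ≈ 7.8124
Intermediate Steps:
E = -68 (E = -9 - 59 = -68)
N(g) = 2*g/(11 + g) (N(g) = (2*g)/(11 + g) = 2*g/(11 + g))
k(G) = 9*G/10 (k(G) = (2*9/(11 + 9))*G = (2*9/20)*G = (2*9*(1/20))*G = 9*G/10)
y = -31592 (y = -8026 - 23566 = -31592)
(y - k(E))/(-4036) = (-31592 - 9*(-68)/10)/(-4036) = (-31592 - 1*(-306/5))*(-1/4036) = (-31592 + 306/5)*(-1/4036) = -157654/5*(-1/4036) = 78827/10090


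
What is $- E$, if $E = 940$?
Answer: $-940$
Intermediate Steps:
$- E = \left(-1\right) 940 = -940$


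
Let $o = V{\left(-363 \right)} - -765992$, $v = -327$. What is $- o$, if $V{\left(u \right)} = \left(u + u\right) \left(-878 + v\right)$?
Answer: $-1640822$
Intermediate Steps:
$V{\left(u \right)} = - 2410 u$ ($V{\left(u \right)} = \left(u + u\right) \left(-878 - 327\right) = 2 u \left(-1205\right) = - 2410 u$)
$o = 1640822$ ($o = \left(-2410\right) \left(-363\right) - -765992 = 874830 + 765992 = 1640822$)
$- o = \left(-1\right) 1640822 = -1640822$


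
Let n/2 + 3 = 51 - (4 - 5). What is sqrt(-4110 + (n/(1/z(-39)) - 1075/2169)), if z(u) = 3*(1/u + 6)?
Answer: I*sqrt(207958197967)/9399 ≈ 48.518*I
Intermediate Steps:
z(u) = 18 + 3/u (z(u) = 3*(6 + 1/u) = 18 + 3/u)
n = 98 (n = -6 + 2*(51 - (4 - 5)) = -6 + 2*(51 - (-1)) = -6 + 2*(51 - 1*(-1)) = -6 + 2*(51 + 1) = -6 + 2*52 = -6 + 104 = 98)
sqrt(-4110 + (n/(1/z(-39)) - 1075/2169)) = sqrt(-4110 + (98/(1/(18 + 3/(-39))) - 1075/2169)) = sqrt(-4110 + (98/(1/(18 + 3*(-1/39))) - 1075*1/2169)) = sqrt(-4110 + (98/(1/(18 - 1/13)) - 1075/2169)) = sqrt(-4110 + (98/(1/(233/13)) - 1075/2169)) = sqrt(-4110 + (98/(13/233) - 1075/2169)) = sqrt(-4110 + (98*(233/13) - 1075/2169)) = sqrt(-4110 + (22834/13 - 1075/2169)) = sqrt(-4110 + 49512971/28197) = sqrt(-66376699/28197) = I*sqrt(207958197967)/9399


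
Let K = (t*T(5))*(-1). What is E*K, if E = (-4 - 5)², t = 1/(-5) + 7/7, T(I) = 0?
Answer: 0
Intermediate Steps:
t = ⅘ (t = 1*(-⅕) + 7*(⅐) = -⅕ + 1 = ⅘ ≈ 0.80000)
K = 0 (K = ((⅘)*0)*(-1) = 0*(-1) = 0)
E = 81 (E = (-9)² = 81)
E*K = 81*0 = 0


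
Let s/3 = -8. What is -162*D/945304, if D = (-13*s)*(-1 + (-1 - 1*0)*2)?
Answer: 18954/118163 ≈ 0.16041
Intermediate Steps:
s = -24 (s = 3*(-8) = -24)
D = -936 (D = (-13*(-24))*(-1 + (-1 - 1*0)*2) = 312*(-1 + (-1 + 0)*2) = 312*(-1 - 1*2) = 312*(-1 - 2) = 312*(-3) = -936)
-162*D/945304 = -162*(-936)/945304 = 151632*(1/945304) = 18954/118163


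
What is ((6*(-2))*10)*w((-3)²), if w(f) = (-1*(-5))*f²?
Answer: -48600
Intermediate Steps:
w(f) = 5*f²
((6*(-2))*10)*w((-3)²) = ((6*(-2))*10)*(5*((-3)²)²) = (-12*10)*(5*9²) = -600*81 = -120*405 = -48600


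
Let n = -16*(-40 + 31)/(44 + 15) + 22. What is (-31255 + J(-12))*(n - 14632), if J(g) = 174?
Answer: 26787035526/59 ≈ 4.5402e+8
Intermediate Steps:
n = 1442/59 (n = -(-144)/59 + 22 = -16*(-9/59) + 22 = 144/59 + 22 = 1442/59 ≈ 24.441)
(-31255 + J(-12))*(n - 14632) = (-31255 + 174)*(1442/59 - 14632) = -31081*(-861846/59) = 26787035526/59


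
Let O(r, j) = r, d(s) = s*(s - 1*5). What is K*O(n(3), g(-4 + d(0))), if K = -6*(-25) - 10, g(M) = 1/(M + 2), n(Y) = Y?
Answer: 420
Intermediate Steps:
d(s) = s*(-5 + s) (d(s) = s*(s - 5) = s*(-5 + s))
g(M) = 1/(2 + M)
K = 140 (K = 150 - 10 = 140)
K*O(n(3), g(-4 + d(0))) = 140*3 = 420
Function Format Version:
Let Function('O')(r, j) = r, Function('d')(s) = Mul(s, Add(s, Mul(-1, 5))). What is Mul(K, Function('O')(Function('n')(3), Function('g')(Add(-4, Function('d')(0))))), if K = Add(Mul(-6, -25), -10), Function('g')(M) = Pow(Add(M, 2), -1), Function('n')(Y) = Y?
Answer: 420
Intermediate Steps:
Function('d')(s) = Mul(s, Add(-5, s)) (Function('d')(s) = Mul(s, Add(s, -5)) = Mul(s, Add(-5, s)))
Function('g')(M) = Pow(Add(2, M), -1)
K = 140 (K = Add(150, -10) = 140)
Mul(K, Function('O')(Function('n')(3), Function('g')(Add(-4, Function('d')(0))))) = Mul(140, 3) = 420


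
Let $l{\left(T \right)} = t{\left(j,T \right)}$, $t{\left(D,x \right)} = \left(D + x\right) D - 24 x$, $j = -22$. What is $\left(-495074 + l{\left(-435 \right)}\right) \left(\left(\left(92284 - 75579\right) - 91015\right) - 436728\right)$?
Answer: $242528414040$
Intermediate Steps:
$t{\left(D,x \right)} = - 24 x + D \left(D + x\right)$ ($t{\left(D,x \right)} = D \left(D + x\right) - 24 x = - 24 x + D \left(D + x\right)$)
$l{\left(T \right)} = 484 - 46 T$ ($l{\left(T \right)} = \left(-22\right)^{2} - 24 T - 22 T = 484 - 24 T - 22 T = 484 - 46 T$)
$\left(-495074 + l{\left(-435 \right)}\right) \left(\left(\left(92284 - 75579\right) - 91015\right) - 436728\right) = \left(-495074 + \left(484 - -20010\right)\right) \left(\left(\left(92284 - 75579\right) - 91015\right) - 436728\right) = \left(-495074 + \left(484 + 20010\right)\right) \left(\left(16705 - 91015\right) - 436728\right) = \left(-495074 + 20494\right) \left(-74310 - 436728\right) = \left(-474580\right) \left(-511038\right) = 242528414040$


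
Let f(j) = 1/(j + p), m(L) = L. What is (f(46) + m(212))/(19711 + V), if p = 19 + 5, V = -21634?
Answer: -4947/44870 ≈ -0.11025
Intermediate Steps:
p = 24
f(j) = 1/(24 + j) (f(j) = 1/(j + 24) = 1/(24 + j))
(f(46) + m(212))/(19711 + V) = (1/(24 + 46) + 212)/(19711 - 21634) = (1/70 + 212)/(-1923) = (1/70 + 212)*(-1/1923) = (14841/70)*(-1/1923) = -4947/44870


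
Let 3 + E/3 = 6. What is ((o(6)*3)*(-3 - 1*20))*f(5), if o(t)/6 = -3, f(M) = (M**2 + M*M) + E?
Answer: 73278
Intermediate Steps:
E = 9 (E = -9 + 3*6 = -9 + 18 = 9)
f(M) = 9 + 2*M**2 (f(M) = (M**2 + M*M) + 9 = (M**2 + M**2) + 9 = 2*M**2 + 9 = 9 + 2*M**2)
o(t) = -18 (o(t) = 6*(-3) = -18)
((o(6)*3)*(-3 - 1*20))*f(5) = ((-18*3)*(-3 - 1*20))*(9 + 2*5**2) = (-54*(-3 - 20))*(9 + 2*25) = (-54*(-23))*(9 + 50) = 1242*59 = 73278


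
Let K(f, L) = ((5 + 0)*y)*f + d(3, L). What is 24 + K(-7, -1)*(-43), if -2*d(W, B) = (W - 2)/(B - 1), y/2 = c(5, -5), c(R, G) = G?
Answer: -60147/4 ≈ -15037.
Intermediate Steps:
y = -10 (y = 2*(-5) = -10)
d(W, B) = -(-2 + W)/(2*(-1 + B)) (d(W, B) = -(W - 2)/(2*(B - 1)) = -(-2 + W)/(2*(-1 + B)))
K(f, L) = -50*f - 1/(2*(-1 + L)) (K(f, L) = ((5 + 0)*(-10))*f + (2 - 1*3)/(2*(-1 + L)) = (5*(-10))*f + (2 - 3)/(2*(-1 + L)) = -50*f + (½)*(-1)/(-1 + L) = -50*f - 1/(2*(-1 + L)))
24 + K(-7, -1)*(-43) = 24 + ((-1 - 100*(-7)*(-1 - 1))/(2*(-1 - 1)))*(-43) = 24 + ((½)*(-1 - 100*(-7)*(-2))/(-2))*(-43) = 24 + ((½)*(-½)*(-1 - 1400))*(-43) = 24 + ((½)*(-½)*(-1401))*(-43) = 24 + (1401/4)*(-43) = 24 - 60243/4 = -60147/4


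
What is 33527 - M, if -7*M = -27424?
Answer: 207265/7 ≈ 29609.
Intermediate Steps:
M = 27424/7 (M = -⅐*(-27424) = 27424/7 ≈ 3917.7)
33527 - M = 33527 - 1*27424/7 = 33527 - 27424/7 = 207265/7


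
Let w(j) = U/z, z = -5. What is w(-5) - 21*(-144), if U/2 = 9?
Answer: 15102/5 ≈ 3020.4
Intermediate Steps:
U = 18 (U = 2*9 = 18)
w(j) = -18/5 (w(j) = 18/(-5) = 18*(-⅕) = -18/5)
w(-5) - 21*(-144) = -18/5 - 21*(-144) = -18/5 + 3024 = 15102/5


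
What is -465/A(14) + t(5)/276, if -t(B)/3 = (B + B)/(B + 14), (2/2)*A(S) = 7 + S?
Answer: -135505/6118 ≈ -22.149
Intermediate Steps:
A(S) = 7 + S
t(B) = -6*B/(14 + B) (t(B) = -3*(B + B)/(B + 14) = -3*2*B/(14 + B) = -6*B/(14 + B))
-465/A(14) + t(5)/276 = -465/(7 + 14) - 6*5/(14 + 5)/276 = -465/21 - 6*5/19*(1/276) = -465*1/21 - 6*5*1/19*(1/276) = -155/7 - 30/19*1/276 = -155/7 - 5/874 = -135505/6118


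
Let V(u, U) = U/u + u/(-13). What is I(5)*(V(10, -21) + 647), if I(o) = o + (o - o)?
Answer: 83737/26 ≈ 3220.7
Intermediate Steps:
V(u, U) = -u/13 + U/u (V(u, U) = U/u + u*(-1/13) = U/u - u/13 = -u/13 + U/u)
I(o) = o (I(o) = o + 0 = o)
I(5)*(V(10, -21) + 647) = 5*((-1/13*10 - 21/10) + 647) = 5*((-10/13 - 21*⅒) + 647) = 5*((-10/13 - 21/10) + 647) = 5*(-373/130 + 647) = 5*(83737/130) = 83737/26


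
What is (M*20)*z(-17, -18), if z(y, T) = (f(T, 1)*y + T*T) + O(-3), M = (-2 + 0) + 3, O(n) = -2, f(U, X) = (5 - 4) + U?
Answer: 12220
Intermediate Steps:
f(U, X) = 1 + U
M = 1 (M = -2 + 3 = 1)
z(y, T) = -2 + T² + y*(1 + T) (z(y, T) = ((1 + T)*y + T*T) - 2 = (y*(1 + T) + T²) - 2 = (T² + y*(1 + T)) - 2 = -2 + T² + y*(1 + T))
(M*20)*z(-17, -18) = (1*20)*(-2 + (-18)² - 17*(1 - 18)) = 20*(-2 + 324 - 17*(-17)) = 20*(-2 + 324 + 289) = 20*611 = 12220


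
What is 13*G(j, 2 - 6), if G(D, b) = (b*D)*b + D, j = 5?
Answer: 1105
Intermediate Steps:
G(D, b) = D + D*b**2 (G(D, b) = (D*b)*b + D = D*b**2 + D = D + D*b**2)
13*G(j, 2 - 6) = 13*(5*(1 + (2 - 6)**2)) = 13*(5*(1 + (-4)**2)) = 13*(5*(1 + 16)) = 13*(5*17) = 13*85 = 1105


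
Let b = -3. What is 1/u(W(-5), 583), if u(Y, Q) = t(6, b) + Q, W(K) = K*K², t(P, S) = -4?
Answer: 1/579 ≈ 0.0017271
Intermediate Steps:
W(K) = K³
u(Y, Q) = -4 + Q
1/u(W(-5), 583) = 1/(-4 + 583) = 1/579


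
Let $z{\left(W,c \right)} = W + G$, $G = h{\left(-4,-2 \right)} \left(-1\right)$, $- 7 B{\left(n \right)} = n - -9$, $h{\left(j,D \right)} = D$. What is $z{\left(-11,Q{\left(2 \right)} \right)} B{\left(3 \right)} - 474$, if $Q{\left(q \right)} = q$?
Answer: $- \frac{3210}{7} \approx -458.57$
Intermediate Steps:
$B{\left(n \right)} = - \frac{9}{7} - \frac{n}{7}$ ($B{\left(n \right)} = - \frac{n - -9}{7} = - \frac{n + 9}{7} = - \frac{9 + n}{7} = - \frac{9}{7} - \frac{n}{7}$)
$G = 2$ ($G = \left(-2\right) \left(-1\right) = 2$)
$z{\left(W,c \right)} = 2 + W$ ($z{\left(W,c \right)} = W + 2 = 2 + W$)
$z{\left(-11,Q{\left(2 \right)} \right)} B{\left(3 \right)} - 474 = \left(2 - 11\right) \left(- \frac{9}{7} - \frac{3}{7}\right) - 474 = - 9 \left(- \frac{9}{7} - \frac{3}{7}\right) - 474 = \left(-9\right) \left(- \frac{12}{7}\right) - 474 = \frac{108}{7} - 474 = - \frac{3210}{7}$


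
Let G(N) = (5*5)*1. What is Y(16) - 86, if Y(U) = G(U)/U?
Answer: -1351/16 ≈ -84.438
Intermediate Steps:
G(N) = 25 (G(N) = 25*1 = 25)
Y(U) = 25/U
Y(16) - 86 = 25/16 - 86 = -1351/16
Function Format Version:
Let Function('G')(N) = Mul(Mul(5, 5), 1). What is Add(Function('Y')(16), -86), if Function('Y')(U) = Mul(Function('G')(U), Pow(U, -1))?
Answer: Rational(-1351, 16) ≈ -84.438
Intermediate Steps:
Function('G')(N) = 25 (Function('G')(N) = Mul(25, 1) = 25)
Function('Y')(U) = Mul(25, Pow(U, -1))
Add(Function('Y')(16), -86) = Add(Mul(25, Pow(16, -1)), -86) = Add(Mul(25, Rational(1, 16)), -86) = Add(Rational(25, 16), -86) = Rational(-1351, 16)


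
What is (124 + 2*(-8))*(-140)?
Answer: -15120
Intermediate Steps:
(124 + 2*(-8))*(-140) = (124 - 16)*(-140) = 108*(-140) = -15120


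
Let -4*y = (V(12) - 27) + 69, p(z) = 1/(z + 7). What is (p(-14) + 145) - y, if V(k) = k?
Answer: 2217/14 ≈ 158.36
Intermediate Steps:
p(z) = 1/(7 + z)
y = -27/2 (y = -((12 - 27) + 69)/4 = -(-15 + 69)/4 = -¼*54 = -27/2 ≈ -13.500)
(p(-14) + 145) - y = (1/(7 - 14) + 145) - 1*(-27/2) = (1/(-7) + 145) + 27/2 = (-⅐ + 145) + 27/2 = 1014/7 + 27/2 = 2217/14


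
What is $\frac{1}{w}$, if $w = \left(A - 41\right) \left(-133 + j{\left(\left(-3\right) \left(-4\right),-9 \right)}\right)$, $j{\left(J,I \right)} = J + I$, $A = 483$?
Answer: $- \frac{1}{57460} \approx -1.7403 \cdot 10^{-5}$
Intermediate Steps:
$j{\left(J,I \right)} = I + J$
$w = -57460$ ($w = \left(483 - 41\right) \left(-133 - -3\right) = 442 \left(-133 + \left(-9 + 12\right)\right) = 442 \left(-133 + 3\right) = 442 \left(-130\right) = -57460$)
$\frac{1}{w} = \frac{1}{-57460} = - \frac{1}{57460}$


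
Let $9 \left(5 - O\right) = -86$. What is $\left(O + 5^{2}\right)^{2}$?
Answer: $\frac{126736}{81} \approx 1564.6$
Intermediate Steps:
$O = \frac{131}{9}$ ($O = 5 - - \frac{86}{9} = 5 + \frac{86}{9} = \frac{131}{9} \approx 14.556$)
$\left(O + 5^{2}\right)^{2} = \left(\frac{131}{9} + 5^{2}\right)^{2} = \left(\frac{131}{9} + 25\right)^{2} = \left(\frac{356}{9}\right)^{2} = \frac{126736}{81}$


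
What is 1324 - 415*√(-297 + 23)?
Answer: 1324 - 415*I*√274 ≈ 1324.0 - 6869.5*I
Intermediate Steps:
1324 - 415*√(-297 + 23) = 1324 - 415*I*√274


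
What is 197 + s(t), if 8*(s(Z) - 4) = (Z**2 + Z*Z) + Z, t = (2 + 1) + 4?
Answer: 1713/8 ≈ 214.13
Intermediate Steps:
t = 7 (t = 3 + 4 = 7)
s(Z) = 4 + Z**2/4 + Z/8 (s(Z) = 4 + ((Z**2 + Z*Z) + Z)/8 = 4 + ((Z**2 + Z**2) + Z)/8 = 4 + (2*Z**2 + Z)/8 = 4 + (Z + 2*Z**2)/8 = 4 + (Z**2/4 + Z/8) = 4 + Z**2/4 + Z/8)
197 + s(t) = 197 + (4 + (1/4)*7**2 + (1/8)*7) = 197 + (4 + (1/4)*49 + 7/8) = 197 + (4 + 49/4 + 7/8) = 197 + 137/8 = 1713/8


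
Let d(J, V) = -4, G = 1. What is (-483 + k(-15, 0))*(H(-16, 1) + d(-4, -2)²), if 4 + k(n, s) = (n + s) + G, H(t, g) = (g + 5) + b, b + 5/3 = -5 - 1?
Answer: -7181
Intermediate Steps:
b = -23/3 (b = -5/3 + (-5 - 1) = -5/3 - 6 = -23/3 ≈ -7.6667)
H(t, g) = -8/3 + g (H(t, g) = (g + 5) - 23/3 = (5 + g) - 23/3 = -8/3 + g)
k(n, s) = -3 + n + s (k(n, s) = -4 + ((n + s) + 1) = -4 + (1 + n + s) = -3 + n + s)
(-483 + k(-15, 0))*(H(-16, 1) + d(-4, -2)²) = (-483 + (-3 - 15 + 0))*((-8/3 + 1) + (-4)²) = (-483 - 18)*(-5/3 + 16) = -501*43/3 = -7181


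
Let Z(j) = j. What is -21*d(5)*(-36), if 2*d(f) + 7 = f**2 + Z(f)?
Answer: 8694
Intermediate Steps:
d(f) = -7/2 + f/2 + f**2/2 (d(f) = -7/2 + (f**2 + f)/2 = -7/2 + (f + f**2)/2 = -7/2 + (f/2 + f**2/2) = -7/2 + f/2 + f**2/2)
-21*d(5)*(-36) = -21*(-7/2 + (1/2)*5 + (1/2)*5**2)*(-36) = -21*(-7/2 + 5/2 + (1/2)*25)*(-36) = -21*(-7/2 + 5/2 + 25/2)*(-36) = -21*23/2*(-36) = -483/2*(-36) = 8694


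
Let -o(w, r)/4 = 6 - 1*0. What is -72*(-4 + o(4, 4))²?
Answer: -56448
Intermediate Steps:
o(w, r) = -24 (o(w, r) = -4*(6 - 1*0) = -4*(6 + 0) = -4*6 = -24)
-72*(-4 + o(4, 4))² = -72*(-4 - 24)² = -72*(-28)² = -72*784 = -56448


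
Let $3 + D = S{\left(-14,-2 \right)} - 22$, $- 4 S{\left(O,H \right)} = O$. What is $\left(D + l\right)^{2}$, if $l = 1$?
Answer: $\frac{1681}{4} \approx 420.25$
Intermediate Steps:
$S{\left(O,H \right)} = - \frac{O}{4}$
$D = - \frac{43}{2}$ ($D = -3 - \frac{37}{2} = - \frac{43}{2} \approx -21.5$)
$\left(D + l\right)^{2} = \left(- \frac{43}{2} + 1\right)^{2} = \left(- \frac{41}{2}\right)^{2} = \frac{1681}{4}$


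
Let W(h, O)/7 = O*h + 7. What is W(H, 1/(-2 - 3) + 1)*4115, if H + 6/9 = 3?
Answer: 766213/3 ≈ 2.5540e+5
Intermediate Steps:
H = 7/3 (H = -⅔ + 3 = 7/3 ≈ 2.3333)
W(h, O) = 49 + 7*O*h (W(h, O) = 7*(O*h + 7) = 7*(7 + O*h) = 49 + 7*O*h)
W(H, 1/(-2 - 3) + 1)*4115 = (49 + 7*(1/(-2 - 3) + 1)*(7/3))*4115 = (49 + 7*(1/(-5) + 1)*(7/3))*4115 = (49 + 7*(-⅕ + 1)*(7/3))*4115 = (49 + 7*(⅘)*(7/3))*4115 = (49 + 196/15)*4115 = (931/15)*4115 = 766213/3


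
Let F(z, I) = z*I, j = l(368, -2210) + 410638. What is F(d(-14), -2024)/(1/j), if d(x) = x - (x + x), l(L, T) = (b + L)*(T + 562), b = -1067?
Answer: -44277550240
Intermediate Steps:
l(L, T) = (-1067 + L)*(562 + T) (l(L, T) = (-1067 + L)*(T + 562) = (-1067 + L)*(562 + T))
d(x) = -x (d(x) = x - 2*x = -x)
j = 1562590 (j = (-599654 - 1067*(-2210) + 562*368 + 368*(-2210)) + 410638 = (-599654 + 2358070 + 206816 - 813280) + 410638 = 1151952 + 410638 = 1562590)
F(z, I) = I*z
F(d(-14), -2024)/(1/j) = (-(-2024)*(-14))/(1/1562590) = (-2024*14)/(1/1562590) = -28336*1562590 = -44277550240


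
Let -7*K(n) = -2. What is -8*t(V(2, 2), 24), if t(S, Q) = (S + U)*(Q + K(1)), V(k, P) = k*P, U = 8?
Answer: -16320/7 ≈ -2331.4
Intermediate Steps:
K(n) = 2/7 (K(n) = -1/7*(-2) = 2/7)
V(k, P) = P*k
t(S, Q) = (8 + S)*(2/7 + Q) (t(S, Q) = (S + 8)*(Q + 2/7) = (8 + S)*(2/7 + Q))
-8*t(V(2, 2), 24) = -8*(16/7 + 8*24 + 2*(2*2)/7 + 24*(2*2)) = -8*(16/7 + 192 + (2/7)*4 + 24*4) = -8*(16/7 + 192 + 8/7 + 96) = -8*2040/7 = -16320/7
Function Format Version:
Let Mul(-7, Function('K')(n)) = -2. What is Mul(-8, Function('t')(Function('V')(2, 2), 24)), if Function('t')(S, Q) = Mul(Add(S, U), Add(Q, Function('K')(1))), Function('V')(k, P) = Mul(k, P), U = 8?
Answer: Rational(-16320, 7) ≈ -2331.4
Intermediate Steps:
Function('K')(n) = Rational(2, 7) (Function('K')(n) = Mul(Rational(-1, 7), -2) = Rational(2, 7))
Function('V')(k, P) = Mul(P, k)
Function('t')(S, Q) = Mul(Add(8, S), Add(Rational(2, 7), Q)) (Function('t')(S, Q) = Mul(Add(S, 8), Add(Q, Rational(2, 7))) = Mul(Add(8, S), Add(Rational(2, 7), Q)))
Mul(-8, Function('t')(Function('V')(2, 2), 24)) = Mul(-8, Add(Rational(16, 7), Mul(8, 24), Mul(Rational(2, 7), Mul(2, 2)), Mul(24, Mul(2, 2)))) = Mul(-8, Add(Rational(16, 7), 192, Mul(Rational(2, 7), 4), Mul(24, 4))) = Mul(-8, Add(Rational(16, 7), 192, Rational(8, 7), 96)) = Mul(-8, Rational(2040, 7)) = Rational(-16320, 7)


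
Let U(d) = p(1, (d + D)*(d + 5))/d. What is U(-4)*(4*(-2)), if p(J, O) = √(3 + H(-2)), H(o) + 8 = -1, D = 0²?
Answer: 2*I*√6 ≈ 4.899*I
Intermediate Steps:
D = 0
H(o) = -9 (H(o) = -8 - 1 = -9)
p(J, O) = I*√6 (p(J, O) = √(3 - 9) = √(-6) = I*√6)
U(d) = I*√6/d (U(d) = (I*√6)/d = I*√6/d)
U(-4)*(4*(-2)) = (I*√6/(-4))*(4*(-2)) = (I*√6*(-¼))*(-8) = -I*√6/4*(-8) = 2*I*√6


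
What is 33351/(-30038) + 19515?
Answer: 586158219/30038 ≈ 19514.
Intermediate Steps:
33351/(-30038) + 19515 = 33351*(-1/30038) + 19515 = -33351/30038 + 19515 = 586158219/30038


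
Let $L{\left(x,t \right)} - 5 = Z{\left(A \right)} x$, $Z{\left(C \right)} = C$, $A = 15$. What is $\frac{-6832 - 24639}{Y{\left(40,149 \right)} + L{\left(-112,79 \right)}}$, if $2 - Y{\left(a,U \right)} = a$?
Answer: $\frac{31471}{1713} \approx 18.372$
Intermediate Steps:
$Y{\left(a,U \right)} = 2 - a$
$L{\left(x,t \right)} = 5 + 15 x$
$\frac{-6832 - 24639}{Y{\left(40,149 \right)} + L{\left(-112,79 \right)}} = \frac{-6832 - 24639}{\left(2 - 40\right) + \left(5 + 15 \left(-112\right)\right)} = - \frac{31471}{\left(2 - 40\right) + \left(5 - 1680\right)} = - \frac{31471}{-38 - 1675} = - \frac{31471}{-1713} = \left(-31471\right) \left(- \frac{1}{1713}\right) = \frac{31471}{1713}$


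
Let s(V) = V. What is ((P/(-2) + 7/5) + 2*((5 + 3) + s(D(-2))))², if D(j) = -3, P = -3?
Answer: 16641/100 ≈ 166.41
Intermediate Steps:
((P/(-2) + 7/5) + 2*((5 + 3) + s(D(-2))))² = ((-3/(-2) + 7/5) + 2*((5 + 3) - 3))² = ((-3*(-½) + 7*(⅕)) + 2*(8 - 3))² = ((3/2 + 7/5) + 2*5)² = (29/10 + 10)² = (129/10)² = 16641/100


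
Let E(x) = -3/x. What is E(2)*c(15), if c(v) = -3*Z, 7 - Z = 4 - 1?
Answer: 18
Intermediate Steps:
Z = 4 (Z = 7 - (4 - 1) = 7 - 1*3 = 7 - 3 = 4)
c(v) = -12 (c(v) = -3*4 = -12)
E(2)*c(15) = -3/2*(-12) = 18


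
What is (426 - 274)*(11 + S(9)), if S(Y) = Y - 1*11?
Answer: 1368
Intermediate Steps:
S(Y) = -11 + Y (S(Y) = Y - 11 = -11 + Y)
(426 - 274)*(11 + S(9)) = (426 - 274)*(11 + (-11 + 9)) = 152*(11 - 2) = 152*9 = 1368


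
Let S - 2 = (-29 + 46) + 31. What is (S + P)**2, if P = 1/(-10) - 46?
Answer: 1521/100 ≈ 15.210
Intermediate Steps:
P = -461/10 (P = -1/10 - 46 = -461/10 ≈ -46.100)
S = 50 (S = 2 + ((-29 + 46) + 31) = 2 + (17 + 31) = 2 + 48 = 50)
(S + P)**2 = (50 - 461/10)**2 = (39/10)**2 = 1521/100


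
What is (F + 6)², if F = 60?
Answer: 4356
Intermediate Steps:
(F + 6)² = (60 + 6)² = 66² = 4356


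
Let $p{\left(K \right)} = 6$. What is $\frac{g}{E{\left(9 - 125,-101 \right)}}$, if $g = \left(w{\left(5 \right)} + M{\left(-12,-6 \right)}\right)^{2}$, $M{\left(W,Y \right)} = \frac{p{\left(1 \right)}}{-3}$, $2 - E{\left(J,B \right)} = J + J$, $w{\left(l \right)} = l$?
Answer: $\frac{1}{26} \approx 0.038462$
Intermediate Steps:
$E{\left(J,B \right)} = 2 - 2 J$ ($E{\left(J,B \right)} = 2 - \left(J + J\right) = 2 - 2 J$)
$M{\left(W,Y \right)} = -2$ ($M{\left(W,Y \right)} = \frac{6}{-3} = 6 \left(- \frac{1}{3}\right) = -2$)
$g = 9$ ($g = \left(5 - 2\right)^{2} = 3^{2} = 9$)
$\frac{g}{E{\left(9 - 125,-101 \right)}} = \frac{9}{2 - 2 \left(9 - 125\right)} = \frac{9}{2 - -232} = \frac{9}{2 + 232} = \frac{9}{234} = 9 \cdot \frac{1}{234} = \frac{1}{26}$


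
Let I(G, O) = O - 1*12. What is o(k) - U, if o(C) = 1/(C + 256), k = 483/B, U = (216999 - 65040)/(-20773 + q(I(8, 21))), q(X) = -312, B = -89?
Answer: 3390714224/470216585 ≈ 7.2110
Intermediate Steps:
I(G, O) = -12 + O (I(G, O) = O - 12 = -12 + O)
U = -151959/21085 (U = (216999 - 65040)/(-20773 - 312) = 151959/(-21085) = 151959*(-1/21085) = -151959/21085 ≈ -7.2070)
k = -483/89 (k = 483/(-89) = 483*(-1/89) = -483/89 ≈ -5.4270)
o(C) = 1/(256 + C)
o(k) - U = 1/(256 - 483/89) - 1*(-151959/21085) = 1/(22301/89) + 151959/21085 = 89/22301 + 151959/21085 = 3390714224/470216585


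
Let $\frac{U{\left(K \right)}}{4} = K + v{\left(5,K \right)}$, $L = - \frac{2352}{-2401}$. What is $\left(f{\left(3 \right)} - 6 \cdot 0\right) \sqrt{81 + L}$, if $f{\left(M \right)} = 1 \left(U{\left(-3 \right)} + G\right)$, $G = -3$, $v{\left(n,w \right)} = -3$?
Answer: $- \frac{27 \sqrt{4017}}{7} \approx -244.46$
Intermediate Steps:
$L = \frac{48}{49}$ ($L = \left(-2352\right) \left(- \frac{1}{2401}\right) = \frac{48}{49} \approx 0.97959$)
$U{\left(K \right)} = -12 + 4 K$ ($U{\left(K \right)} = 4 \left(K - 3\right) = 4 \left(-3 + K\right) = -12 + 4 K$)
$f{\left(M \right)} = -27$ ($f{\left(M \right)} = 1 \left(\left(-12 + 4 \left(-3\right)\right) - 3\right) = 1 \left(\left(-12 - 12\right) - 3\right) = 1 \left(-24 - 3\right) = 1 \left(-27\right) = -27$)
$\left(f{\left(3 \right)} - 6 \cdot 0\right) \sqrt{81 + L} = \left(-27 - 6 \cdot 0\right) \sqrt{81 + \frac{48}{49}} = \left(-27 - 0\right) \sqrt{\frac{4017}{49}} = \left(-27 + 0\right) \frac{\sqrt{4017}}{7} = - 27 \frac{\sqrt{4017}}{7} = - \frac{27 \sqrt{4017}}{7}$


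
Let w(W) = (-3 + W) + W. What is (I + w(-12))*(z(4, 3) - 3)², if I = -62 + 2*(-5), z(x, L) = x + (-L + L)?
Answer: -99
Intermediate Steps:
z(x, L) = x (z(x, L) = x + 0 = x)
w(W) = -3 + 2*W
I = -72 (I = -62 - 10 = -72)
(I + w(-12))*(z(4, 3) - 3)² = (-72 + (-3 + 2*(-12)))*(4 - 3)² = (-72 + (-3 - 24))*1² = (-72 - 27)*1 = -99*1 = -99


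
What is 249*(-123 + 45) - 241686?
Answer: -261108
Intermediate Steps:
249*(-123 + 45) - 241686 = 249*(-78) - 241686 = -19422 - 241686 = -261108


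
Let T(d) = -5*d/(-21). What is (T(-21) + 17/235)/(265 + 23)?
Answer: -193/11280 ≈ -0.017110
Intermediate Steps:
T(d) = 5*d/21 (T(d) = -5*d*(-1/21) = 5*d/21)
(T(-21) + 17/235)/(265 + 23) = ((5/21)*(-21) + 17/235)/(265 + 23) = (-5 + 17*(1/235))/288 = (-5 + 17/235)*(1/288) = -1158/235*1/288 = -193/11280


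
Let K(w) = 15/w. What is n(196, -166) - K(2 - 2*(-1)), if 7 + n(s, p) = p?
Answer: -707/4 ≈ -176.75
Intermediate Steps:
n(s, p) = -7 + p
n(196, -166) - K(2 - 2*(-1)) = (-7 - 166) - 15/(2 - 2*(-1)) = -173 - 15/(2 + 2) = -173 - 15/4 = -707/4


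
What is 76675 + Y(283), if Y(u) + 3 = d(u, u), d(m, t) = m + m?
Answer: 77238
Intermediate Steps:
d(m, t) = 2*m
Y(u) = -3 + 2*u
76675 + Y(283) = 76675 + (-3 + 2*283) = 76675 + (-3 + 566) = 76675 + 563 = 77238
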